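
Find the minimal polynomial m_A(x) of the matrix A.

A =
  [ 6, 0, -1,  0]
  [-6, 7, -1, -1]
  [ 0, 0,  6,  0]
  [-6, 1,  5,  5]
x^2 - 12*x + 36

The characteristic polynomial is χ_A(x) = (x - 6)^4, so the eigenvalues are known. The minimal polynomial is
  m_A(x) = Π_λ (x − λ)^{k_λ}
where k_λ is the size of the *largest* Jordan block for λ (equivalently, the smallest k with (A − λI)^k v = 0 for every generalised eigenvector v of λ).

  λ = 6: largest Jordan block has size 2, contributing (x − 6)^2

So m_A(x) = (x - 6)^2 = x^2 - 12*x + 36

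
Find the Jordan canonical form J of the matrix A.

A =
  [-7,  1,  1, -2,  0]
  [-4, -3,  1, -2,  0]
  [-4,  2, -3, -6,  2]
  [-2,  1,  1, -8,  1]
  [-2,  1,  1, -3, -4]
J_3(-5) ⊕ J_2(-5)

The characteristic polynomial is
  det(x·I − A) = x^5 + 25*x^4 + 250*x^3 + 1250*x^2 + 3125*x + 3125 = (x + 5)^5

Eigenvalues and multiplicities (the geometric multiplicity of λ is n − rank(A − λI), which equals the number of Jordan blocks for λ):
  λ = -5: algebraic multiplicity = 5, geometric multiplicity = 2

Determining the block sizes for each eigenvalue:
  λ = -5: with am = 5 and gm = 2, the partition is not yet determined (e.g. several partitions of 5 into 2 parts exist). Let N = A − (-5)·I. Computing rank(N^1) = 3, rank(N^2) = 1, rank(N^3) = 0; the number of blocks of size ≥ j is rank(N^{j−1}) − rank(N^j), giving [2, 2, 1]. So we have 1 block(s) of size 3, 1 block(s) of size 2 → block sizes [3, 2]

Assembling the blocks gives a Jordan form
J =
  [-5,  1,  0,  0,  0]
  [ 0, -5,  1,  0,  0]
  [ 0,  0, -5,  0,  0]
  [ 0,  0,  0, -5,  1]
  [ 0,  0,  0,  0, -5]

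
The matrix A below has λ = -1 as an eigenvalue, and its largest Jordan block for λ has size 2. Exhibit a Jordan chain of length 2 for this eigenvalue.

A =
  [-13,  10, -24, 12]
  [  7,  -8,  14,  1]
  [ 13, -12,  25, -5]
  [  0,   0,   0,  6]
A Jordan chain for λ = -1 of length 2:
v_1 = (-2, 0, 1, 0)ᵀ
v_2 = (1, 1, 0, 0)ᵀ

Let N = A − (-1)·I. We want v_2 with N^2 v_2 = 0 but N^1 v_2 ≠ 0; then v_{j-1} := N · v_j for j = 2, …, 2.

Pick v_2 = (1, 1, 0, 0)ᵀ.
Then v_1 = N · v_2 = (-2, 0, 1, 0)ᵀ.

Sanity check: (A − (-1)·I) v_1 = (0, 0, 0, 0)ᵀ = 0. ✓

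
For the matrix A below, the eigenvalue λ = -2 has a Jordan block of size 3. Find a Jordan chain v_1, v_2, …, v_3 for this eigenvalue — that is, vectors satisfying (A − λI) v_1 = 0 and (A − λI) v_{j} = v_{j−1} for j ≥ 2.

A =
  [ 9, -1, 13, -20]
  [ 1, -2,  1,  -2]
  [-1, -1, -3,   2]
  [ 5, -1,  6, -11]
A Jordan chain for λ = -2 of length 3:
v_1 = (3, 0, -1, 1)ᵀ
v_2 = (10, 1, -2, 4)ᵀ
v_3 = (1, 1, 0, 0)ᵀ

Let N = A − (-2)·I. We want v_3 with N^3 v_3 = 0 but N^2 v_3 ≠ 0; then v_{j-1} := N · v_j for j = 3, …, 2.

Pick v_3 = (1, 1, 0, 0)ᵀ.
Then v_2 = N · v_3 = (10, 1, -2, 4)ᵀ.
Then v_1 = N · v_2 = (3, 0, -1, 1)ᵀ.

Sanity check: (A − (-2)·I) v_1 = (0, 0, 0, 0)ᵀ = 0. ✓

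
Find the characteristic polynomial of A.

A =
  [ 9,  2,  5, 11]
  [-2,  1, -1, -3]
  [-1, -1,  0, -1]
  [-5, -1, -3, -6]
x^4 - 4*x^3 + 6*x^2 - 4*x + 1

Expanding det(x·I − A) (e.g. by cofactor expansion or by noting that A is similar to its Jordan form J, which has the same characteristic polynomial as A) gives
  χ_A(x) = x^4 - 4*x^3 + 6*x^2 - 4*x + 1
which factors as (x - 1)^4. The eigenvalues (with algebraic multiplicities) are λ = 1 with multiplicity 4.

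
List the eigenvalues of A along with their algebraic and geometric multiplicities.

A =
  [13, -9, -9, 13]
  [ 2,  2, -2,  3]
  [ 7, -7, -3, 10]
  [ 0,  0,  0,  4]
λ = 4: alg = 4, geom = 2

Step 1 — factor the characteristic polynomial to read off the algebraic multiplicities:
  χ_A(x) = (x - 4)^4

Step 2 — compute geometric multiplicities via the rank-nullity identity g(λ) = n − rank(A − λI):
  rank(A − (4)·I) = 2, so dim ker(A − (4)·I) = n − 2 = 2

Summary:
  λ = 4: algebraic multiplicity = 4, geometric multiplicity = 2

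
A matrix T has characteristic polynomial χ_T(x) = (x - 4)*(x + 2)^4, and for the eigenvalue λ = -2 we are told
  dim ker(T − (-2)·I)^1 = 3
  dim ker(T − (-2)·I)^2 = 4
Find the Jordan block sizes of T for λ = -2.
Block sizes for λ = -2: [2, 1, 1]

From the dimensions of kernels of powers, the number of Jordan blocks of size at least j is d_j − d_{j−1} where d_j = dim ker(N^j) (with d_0 = 0). Computing the differences gives [3, 1].
The number of blocks of size exactly k is (#blocks of size ≥ k) − (#blocks of size ≥ k + 1), so the partition is: 2 block(s) of size 1, 1 block(s) of size 2.
In nonincreasing order the block sizes are [2, 1, 1].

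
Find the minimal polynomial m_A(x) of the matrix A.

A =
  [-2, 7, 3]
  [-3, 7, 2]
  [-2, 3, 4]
x^3 - 9*x^2 + 27*x - 27

The characteristic polynomial is χ_A(x) = (x - 3)^3, so the eigenvalues are known. The minimal polynomial is
  m_A(x) = Π_λ (x − λ)^{k_λ}
where k_λ is the size of the *largest* Jordan block for λ (equivalently, the smallest k with (A − λI)^k v = 0 for every generalised eigenvector v of λ).

  λ = 3: largest Jordan block has size 3, contributing (x − 3)^3

So m_A(x) = (x - 3)^3 = x^3 - 9*x^2 + 27*x - 27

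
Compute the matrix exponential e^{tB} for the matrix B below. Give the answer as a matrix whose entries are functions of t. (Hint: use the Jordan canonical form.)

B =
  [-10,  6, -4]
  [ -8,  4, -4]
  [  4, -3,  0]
e^{tB} =
  [-8*t*exp(-2*t) + exp(-2*t), 6*t*exp(-2*t), -4*t*exp(-2*t)]
  [-8*t*exp(-2*t), 6*t*exp(-2*t) + exp(-2*t), -4*t*exp(-2*t)]
  [4*t*exp(-2*t), -3*t*exp(-2*t), 2*t*exp(-2*t) + exp(-2*t)]

Strategy: write B = P · J · P⁻¹ where J is a Jordan canonical form, so e^{tB} = P · e^{tJ} · P⁻¹, and e^{tJ} can be computed block-by-block.

B has Jordan form
J =
  [-2,  1,  0]
  [ 0, -2,  0]
  [ 0,  0, -2]
(up to reordering of blocks).

Per-block formulas:
  For a 2×2 Jordan block J_2(-2): exp(t · J_2(-2)) = e^(-2t)·(I + t·N), where N is the 2×2 nilpotent shift.
  For a 1×1 block at λ = -2: exp(t · [-2]) = [e^(-2t)].

After assembling e^{tJ} and conjugating by P, we get:

e^{tB} =
  [-8*t*exp(-2*t) + exp(-2*t), 6*t*exp(-2*t), -4*t*exp(-2*t)]
  [-8*t*exp(-2*t), 6*t*exp(-2*t) + exp(-2*t), -4*t*exp(-2*t)]
  [4*t*exp(-2*t), -3*t*exp(-2*t), 2*t*exp(-2*t) + exp(-2*t)]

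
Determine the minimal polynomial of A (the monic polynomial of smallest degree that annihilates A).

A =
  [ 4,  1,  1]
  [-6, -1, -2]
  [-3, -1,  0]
x^2 - 2*x + 1

The characteristic polynomial is χ_A(x) = (x - 1)^3, so the eigenvalues are known. The minimal polynomial is
  m_A(x) = Π_λ (x − λ)^{k_λ}
where k_λ is the size of the *largest* Jordan block for λ (equivalently, the smallest k with (A − λI)^k v = 0 for every generalised eigenvector v of λ).

  λ = 1: largest Jordan block has size 2, contributing (x − 1)^2

So m_A(x) = (x - 1)^2 = x^2 - 2*x + 1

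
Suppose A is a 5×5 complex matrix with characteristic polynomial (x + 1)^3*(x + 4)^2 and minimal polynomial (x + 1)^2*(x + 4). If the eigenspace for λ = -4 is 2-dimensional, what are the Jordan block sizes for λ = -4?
Block sizes for λ = -4: [1, 1]

Step 1 — from the characteristic polynomial, algebraic multiplicity of λ = -4 is 2. From dim ker(A − (-4)·I) = 2, there are exactly 2 Jordan blocks for λ = -4.
Step 2 — from the minimal polynomial, the factor (x + 4) tells us the largest block for λ = -4 has size 1.
Step 3 — with total size 2, 2 blocks, and largest block 1, the block sizes (in nonincreasing order) are [1, 1].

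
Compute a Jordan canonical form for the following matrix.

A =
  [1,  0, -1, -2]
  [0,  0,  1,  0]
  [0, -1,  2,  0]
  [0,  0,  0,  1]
J_3(1) ⊕ J_1(1)

The characteristic polynomial is
  det(x·I − A) = x^4 - 4*x^3 + 6*x^2 - 4*x + 1 = (x - 1)^4

Eigenvalues and multiplicities (the geometric multiplicity of λ is n − rank(A − λI), which equals the number of Jordan blocks for λ):
  λ = 1: algebraic multiplicity = 4, geometric multiplicity = 2

Determining the block sizes for each eigenvalue:
  λ = 1: with am = 4 and gm = 2, the partition is not yet determined (e.g. several partitions of 4 into 2 parts exist). Let N = A − (1)·I. Computing rank(N^1) = 2, rank(N^2) = 1, rank(N^3) = 0; the number of blocks of size ≥ j is rank(N^{j−1}) − rank(N^j), giving [2, 1, 1]. So we have 1 block(s) of size 3, 1 block(s) of size 1 → block sizes [3, 1]

Assembling the blocks gives a Jordan form
J =
  [1, 1, 0, 0]
  [0, 1, 1, 0]
  [0, 0, 1, 0]
  [0, 0, 0, 1]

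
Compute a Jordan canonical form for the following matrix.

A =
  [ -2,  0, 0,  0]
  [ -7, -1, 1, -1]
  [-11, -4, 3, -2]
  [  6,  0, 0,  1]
J_1(-2) ⊕ J_2(1) ⊕ J_1(1)

The characteristic polynomial is
  det(x·I − A) = x^4 - x^3 - 3*x^2 + 5*x - 2 = (x - 1)^3*(x + 2)

Eigenvalues and multiplicities (the geometric multiplicity of λ is n − rank(A − λI), which equals the number of Jordan blocks for λ):
  λ = -2: algebraic multiplicity = 1, geometric multiplicity = 1
  λ = 1: algebraic multiplicity = 3, geometric multiplicity = 2

Determining the block sizes for each eigenvalue:
  λ = -2: one block (gm = 1), so the single block has size am = 1 → block sizes [1]
  λ = 1: 2 blocks summing to 3 forces exactly one block of size 2 and the rest size 1 → block sizes [2, 1]

Assembling the blocks gives a Jordan form
J =
  [-2, 0, 0, 0]
  [ 0, 1, 1, 0]
  [ 0, 0, 1, 0]
  [ 0, 0, 0, 1]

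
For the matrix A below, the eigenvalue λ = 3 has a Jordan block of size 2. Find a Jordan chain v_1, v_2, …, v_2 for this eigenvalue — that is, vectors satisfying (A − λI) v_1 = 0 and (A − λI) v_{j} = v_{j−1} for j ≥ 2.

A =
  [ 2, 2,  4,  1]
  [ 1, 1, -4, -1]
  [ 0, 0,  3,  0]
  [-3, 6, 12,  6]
A Jordan chain for λ = 3 of length 2:
v_1 = (-1, 1, 0, -3)ᵀ
v_2 = (1, 0, 0, 0)ᵀ

Let N = A − (3)·I. We want v_2 with N^2 v_2 = 0 but N^1 v_2 ≠ 0; then v_{j-1} := N · v_j for j = 2, …, 2.

Pick v_2 = (1, 0, 0, 0)ᵀ.
Then v_1 = N · v_2 = (-1, 1, 0, -3)ᵀ.

Sanity check: (A − (3)·I) v_1 = (0, 0, 0, 0)ᵀ = 0. ✓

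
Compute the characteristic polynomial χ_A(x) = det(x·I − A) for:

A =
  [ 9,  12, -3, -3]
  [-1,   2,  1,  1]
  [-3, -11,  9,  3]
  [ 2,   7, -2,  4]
x^4 - 24*x^3 + 216*x^2 - 864*x + 1296

Expanding det(x·I − A) (e.g. by cofactor expansion or by noting that A is similar to its Jordan form J, which has the same characteristic polynomial as A) gives
  χ_A(x) = x^4 - 24*x^3 + 216*x^2 - 864*x + 1296
which factors as (x - 6)^4. The eigenvalues (with algebraic multiplicities) are λ = 6 with multiplicity 4.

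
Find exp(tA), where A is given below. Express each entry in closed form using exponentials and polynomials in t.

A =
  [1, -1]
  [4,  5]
e^{tA} =
  [-2*t*exp(3*t) + exp(3*t), -t*exp(3*t)]
  [4*t*exp(3*t), 2*t*exp(3*t) + exp(3*t)]

Strategy: write A = P · J · P⁻¹ where J is a Jordan canonical form, so e^{tA} = P · e^{tJ} · P⁻¹, and e^{tJ} can be computed block-by-block.

A has Jordan form
J =
  [3, 1]
  [0, 3]
(up to reordering of blocks).

Per-block formulas:
  For a 2×2 Jordan block J_2(3): exp(t · J_2(3)) = e^(3t)·(I + t·N), where N is the 2×2 nilpotent shift.

After assembling e^{tJ} and conjugating by P, we get:

e^{tA} =
  [-2*t*exp(3*t) + exp(3*t), -t*exp(3*t)]
  [4*t*exp(3*t), 2*t*exp(3*t) + exp(3*t)]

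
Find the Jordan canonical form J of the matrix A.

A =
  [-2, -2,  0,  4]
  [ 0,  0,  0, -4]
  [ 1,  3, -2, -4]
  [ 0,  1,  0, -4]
J_2(-2) ⊕ J_2(-2)

The characteristic polynomial is
  det(x·I − A) = x^4 + 8*x^3 + 24*x^2 + 32*x + 16 = (x + 2)^4

Eigenvalues and multiplicities (the geometric multiplicity of λ is n − rank(A − λI), which equals the number of Jordan blocks for λ):
  λ = -2: algebraic multiplicity = 4, geometric multiplicity = 2

Determining the block sizes for each eigenvalue:
  λ = -2: with am = 4 and gm = 2, the partition is not yet determined (e.g. several partitions of 4 into 2 parts exist). Let N = A − (-2)·I. Computing rank(N^1) = 2, rank(N^2) = 0; the number of blocks of size ≥ j is rank(N^{j−1}) − rank(N^j), giving [2, 2]. So we have 2 block(s) of size 2 → block sizes [2, 2]

Assembling the blocks gives a Jordan form
J =
  [-2,  1,  0,  0]
  [ 0, -2,  0,  0]
  [ 0,  0, -2,  1]
  [ 0,  0,  0, -2]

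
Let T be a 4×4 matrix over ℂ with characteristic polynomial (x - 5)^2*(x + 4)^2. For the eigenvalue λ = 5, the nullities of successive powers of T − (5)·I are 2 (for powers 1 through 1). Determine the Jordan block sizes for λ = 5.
Block sizes for λ = 5: [1, 1]

From the dimensions of kernels of powers, the number of Jordan blocks of size at least j is d_j − d_{j−1} where d_j = dim ker(N^j) (with d_0 = 0). Computing the differences gives [2].
The number of blocks of size exactly k is (#blocks of size ≥ k) − (#blocks of size ≥ k + 1), so the partition is: 2 block(s) of size 1.
In nonincreasing order the block sizes are [1, 1].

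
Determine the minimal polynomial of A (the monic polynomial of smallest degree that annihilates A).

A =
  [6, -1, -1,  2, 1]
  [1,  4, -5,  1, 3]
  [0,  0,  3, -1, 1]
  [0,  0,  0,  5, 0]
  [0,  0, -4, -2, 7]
x^3 - 15*x^2 + 75*x - 125

The characteristic polynomial is χ_A(x) = (x - 5)^5, so the eigenvalues are known. The minimal polynomial is
  m_A(x) = Π_λ (x − λ)^{k_λ}
where k_λ is the size of the *largest* Jordan block for λ (equivalently, the smallest k with (A − λI)^k v = 0 for every generalised eigenvector v of λ).

  λ = 5: largest Jordan block has size 3, contributing (x − 5)^3

So m_A(x) = (x - 5)^3 = x^3 - 15*x^2 + 75*x - 125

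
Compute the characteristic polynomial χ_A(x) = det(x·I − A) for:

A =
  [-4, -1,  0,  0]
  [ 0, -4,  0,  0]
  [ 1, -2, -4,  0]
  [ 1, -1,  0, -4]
x^4 + 16*x^3 + 96*x^2 + 256*x + 256

Expanding det(x·I − A) (e.g. by cofactor expansion or by noting that A is similar to its Jordan form J, which has the same characteristic polynomial as A) gives
  χ_A(x) = x^4 + 16*x^3 + 96*x^2 + 256*x + 256
which factors as (x + 4)^4. The eigenvalues (with algebraic multiplicities) are λ = -4 with multiplicity 4.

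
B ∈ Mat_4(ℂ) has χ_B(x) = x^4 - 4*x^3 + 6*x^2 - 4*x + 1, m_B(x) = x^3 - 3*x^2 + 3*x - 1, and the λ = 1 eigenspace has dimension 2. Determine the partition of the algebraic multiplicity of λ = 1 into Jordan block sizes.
Block sizes for λ = 1: [3, 1]

Step 1 — from the characteristic polynomial, algebraic multiplicity of λ = 1 is 4. From dim ker(B − (1)·I) = 2, there are exactly 2 Jordan blocks for λ = 1.
Step 2 — from the minimal polynomial, the factor (x − 1)^3 tells us the largest block for λ = 1 has size 3.
Step 3 — with total size 4, 2 blocks, and largest block 3, the block sizes (in nonincreasing order) are [3, 1].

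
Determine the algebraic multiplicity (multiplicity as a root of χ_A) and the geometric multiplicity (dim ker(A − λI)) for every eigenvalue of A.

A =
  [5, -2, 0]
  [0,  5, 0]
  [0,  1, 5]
λ = 5: alg = 3, geom = 2

Step 1 — factor the characteristic polynomial to read off the algebraic multiplicities:
  χ_A(x) = (x - 5)^3

Step 2 — compute geometric multiplicities via the rank-nullity identity g(λ) = n − rank(A − λI):
  rank(A − (5)·I) = 1, so dim ker(A − (5)·I) = n − 1 = 2

Summary:
  λ = 5: algebraic multiplicity = 3, geometric multiplicity = 2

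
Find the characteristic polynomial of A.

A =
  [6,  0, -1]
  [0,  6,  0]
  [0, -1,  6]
x^3 - 18*x^2 + 108*x - 216

Expanding det(x·I − A) (e.g. by cofactor expansion or by noting that A is similar to its Jordan form J, which has the same characteristic polynomial as A) gives
  χ_A(x) = x^3 - 18*x^2 + 108*x - 216
which factors as (x - 6)^3. The eigenvalues (with algebraic multiplicities) are λ = 6 with multiplicity 3.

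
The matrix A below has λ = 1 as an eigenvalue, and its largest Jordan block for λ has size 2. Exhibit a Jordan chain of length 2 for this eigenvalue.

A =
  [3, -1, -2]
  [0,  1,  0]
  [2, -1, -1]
A Jordan chain for λ = 1 of length 2:
v_1 = (2, 0, 2)ᵀ
v_2 = (1, 0, 0)ᵀ

Let N = A − (1)·I. We want v_2 with N^2 v_2 = 0 but N^1 v_2 ≠ 0; then v_{j-1} := N · v_j for j = 2, …, 2.

Pick v_2 = (1, 0, 0)ᵀ.
Then v_1 = N · v_2 = (2, 0, 2)ᵀ.

Sanity check: (A − (1)·I) v_1 = (0, 0, 0)ᵀ = 0. ✓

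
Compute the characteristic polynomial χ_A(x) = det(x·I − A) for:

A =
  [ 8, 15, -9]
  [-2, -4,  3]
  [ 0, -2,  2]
x^3 - 6*x^2 + 12*x - 8

Expanding det(x·I − A) (e.g. by cofactor expansion or by noting that A is similar to its Jordan form J, which has the same characteristic polynomial as A) gives
  χ_A(x) = x^3 - 6*x^2 + 12*x - 8
which factors as (x - 2)^3. The eigenvalues (with algebraic multiplicities) are λ = 2 with multiplicity 3.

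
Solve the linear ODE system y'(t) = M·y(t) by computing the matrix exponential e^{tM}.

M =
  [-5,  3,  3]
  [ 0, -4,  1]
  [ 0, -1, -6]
e^{tM} =
  [exp(-5*t), 3*t*exp(-5*t), 3*t*exp(-5*t)]
  [0, t*exp(-5*t) + exp(-5*t), t*exp(-5*t)]
  [0, -t*exp(-5*t), -t*exp(-5*t) + exp(-5*t)]

Strategy: write M = P · J · P⁻¹ where J is a Jordan canonical form, so e^{tM} = P · e^{tJ} · P⁻¹, and e^{tJ} can be computed block-by-block.

M has Jordan form
J =
  [-5,  1,  0]
  [ 0, -5,  0]
  [ 0,  0, -5]
(up to reordering of blocks).

Per-block formulas:
  For a 2×2 Jordan block J_2(-5): exp(t · J_2(-5)) = e^(-5t)·(I + t·N), where N is the 2×2 nilpotent shift.
  For a 1×1 block at λ = -5: exp(t · [-5]) = [e^(-5t)].

After assembling e^{tJ} and conjugating by P, we get:

e^{tM} =
  [exp(-5*t), 3*t*exp(-5*t), 3*t*exp(-5*t)]
  [0, t*exp(-5*t) + exp(-5*t), t*exp(-5*t)]
  [0, -t*exp(-5*t), -t*exp(-5*t) + exp(-5*t)]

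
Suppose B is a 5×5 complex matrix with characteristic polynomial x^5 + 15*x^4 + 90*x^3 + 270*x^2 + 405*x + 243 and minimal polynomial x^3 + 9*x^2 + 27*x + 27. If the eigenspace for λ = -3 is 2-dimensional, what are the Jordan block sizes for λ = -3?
Block sizes for λ = -3: [3, 2]

Step 1 — from the characteristic polynomial, algebraic multiplicity of λ = -3 is 5. From dim ker(B − (-3)·I) = 2, there are exactly 2 Jordan blocks for λ = -3.
Step 2 — from the minimal polynomial, the factor (x + 3)^3 tells us the largest block for λ = -3 has size 3.
Step 3 — with total size 5, 2 blocks, and largest block 3, the block sizes (in nonincreasing order) are [3, 2].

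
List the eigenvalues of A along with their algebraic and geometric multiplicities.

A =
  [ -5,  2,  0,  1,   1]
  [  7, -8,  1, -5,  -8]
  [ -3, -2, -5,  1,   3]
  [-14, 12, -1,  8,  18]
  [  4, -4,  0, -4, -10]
λ = -4: alg = 5, geom = 2

Step 1 — factor the characteristic polynomial to read off the algebraic multiplicities:
  χ_A(x) = (x + 4)^5

Step 2 — compute geometric multiplicities via the rank-nullity identity g(λ) = n − rank(A − λI):
  rank(A − (-4)·I) = 3, so dim ker(A − (-4)·I) = n − 3 = 2

Summary:
  λ = -4: algebraic multiplicity = 5, geometric multiplicity = 2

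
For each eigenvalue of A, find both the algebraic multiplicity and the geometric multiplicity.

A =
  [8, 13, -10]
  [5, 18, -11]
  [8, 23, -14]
λ = 4: alg = 3, geom = 1

Step 1 — factor the characteristic polynomial to read off the algebraic multiplicities:
  χ_A(x) = (x - 4)^3

Step 2 — compute geometric multiplicities via the rank-nullity identity g(λ) = n − rank(A − λI):
  rank(A − (4)·I) = 2, so dim ker(A − (4)·I) = n − 2 = 1

Summary:
  λ = 4: algebraic multiplicity = 3, geometric multiplicity = 1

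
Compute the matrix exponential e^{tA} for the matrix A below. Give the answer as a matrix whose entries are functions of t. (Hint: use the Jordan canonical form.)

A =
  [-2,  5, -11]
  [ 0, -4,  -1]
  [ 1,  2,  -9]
e^{tA} =
  [-t^2*exp(-5*t) + 3*t*exp(-5*t) + exp(-5*t), -t^2*exp(-5*t) + 5*t*exp(-5*t), 3*t^2*exp(-5*t) - 11*t*exp(-5*t)]
  [-t^2*exp(-5*t)/2, -t^2*exp(-5*t)/2 + t*exp(-5*t) + exp(-5*t), 3*t^2*exp(-5*t)/2 - t*exp(-5*t)]
  [-t^2*exp(-5*t)/2 + t*exp(-5*t), -t^2*exp(-5*t)/2 + 2*t*exp(-5*t), 3*t^2*exp(-5*t)/2 - 4*t*exp(-5*t) + exp(-5*t)]

Strategy: write A = P · J · P⁻¹ where J is a Jordan canonical form, so e^{tA} = P · e^{tJ} · P⁻¹, and e^{tJ} can be computed block-by-block.

A has Jordan form
J =
  [-5,  1,  0]
  [ 0, -5,  1]
  [ 0,  0, -5]
(up to reordering of blocks).

Per-block formulas:
  For a 3×3 Jordan block J_3(-5): exp(t · J_3(-5)) = e^(-5t)·(I + t·N + (t^2/2)·N^2), where N is the 3×3 nilpotent shift.

After assembling e^{tJ} and conjugating by P, we get:

e^{tA} =
  [-t^2*exp(-5*t) + 3*t*exp(-5*t) + exp(-5*t), -t^2*exp(-5*t) + 5*t*exp(-5*t), 3*t^2*exp(-5*t) - 11*t*exp(-5*t)]
  [-t^2*exp(-5*t)/2, -t^2*exp(-5*t)/2 + t*exp(-5*t) + exp(-5*t), 3*t^2*exp(-5*t)/2 - t*exp(-5*t)]
  [-t^2*exp(-5*t)/2 + t*exp(-5*t), -t^2*exp(-5*t)/2 + 2*t*exp(-5*t), 3*t^2*exp(-5*t)/2 - 4*t*exp(-5*t) + exp(-5*t)]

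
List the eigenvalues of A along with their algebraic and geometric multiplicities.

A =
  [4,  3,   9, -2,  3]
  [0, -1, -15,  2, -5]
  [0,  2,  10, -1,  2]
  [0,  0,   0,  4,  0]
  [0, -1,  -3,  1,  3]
λ = 4: alg = 5, geom = 3

Step 1 — factor the characteristic polynomial to read off the algebraic multiplicities:
  χ_A(x) = (x - 4)^5

Step 2 — compute geometric multiplicities via the rank-nullity identity g(λ) = n − rank(A − λI):
  rank(A − (4)·I) = 2, so dim ker(A − (4)·I) = n − 2 = 3

Summary:
  λ = 4: algebraic multiplicity = 5, geometric multiplicity = 3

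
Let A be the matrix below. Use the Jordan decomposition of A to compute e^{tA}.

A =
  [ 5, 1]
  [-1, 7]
e^{tA} =
  [-t*exp(6*t) + exp(6*t), t*exp(6*t)]
  [-t*exp(6*t), t*exp(6*t) + exp(6*t)]

Strategy: write A = P · J · P⁻¹ where J is a Jordan canonical form, so e^{tA} = P · e^{tJ} · P⁻¹, and e^{tJ} can be computed block-by-block.

A has Jordan form
J =
  [6, 1]
  [0, 6]
(up to reordering of blocks).

Per-block formulas:
  For a 2×2 Jordan block J_2(6): exp(t · J_2(6)) = e^(6t)·(I + t·N), where N is the 2×2 nilpotent shift.

After assembling e^{tJ} and conjugating by P, we get:

e^{tA} =
  [-t*exp(6*t) + exp(6*t), t*exp(6*t)]
  [-t*exp(6*t), t*exp(6*t) + exp(6*t)]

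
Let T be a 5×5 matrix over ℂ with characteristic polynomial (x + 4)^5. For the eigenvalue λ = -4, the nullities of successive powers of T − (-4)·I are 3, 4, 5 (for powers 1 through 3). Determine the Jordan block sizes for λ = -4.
Block sizes for λ = -4: [3, 1, 1]

From the dimensions of kernels of powers, the number of Jordan blocks of size at least j is d_j − d_{j−1} where d_j = dim ker(N^j) (with d_0 = 0). Computing the differences gives [3, 1, 1].
The number of blocks of size exactly k is (#blocks of size ≥ k) − (#blocks of size ≥ k + 1), so the partition is: 2 block(s) of size 1, 1 block(s) of size 3.
In nonincreasing order the block sizes are [3, 1, 1].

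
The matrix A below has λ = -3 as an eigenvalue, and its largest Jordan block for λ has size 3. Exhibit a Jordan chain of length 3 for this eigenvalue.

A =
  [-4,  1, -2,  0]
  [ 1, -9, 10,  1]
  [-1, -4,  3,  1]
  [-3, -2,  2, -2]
A Jordan chain for λ = -3 of length 3:
v_1 = (4, -20, -12, -4)ᵀ
v_2 = (-1, 1, -1, -3)ᵀ
v_3 = (1, 0, 0, 0)ᵀ

Let N = A − (-3)·I. We want v_3 with N^3 v_3 = 0 but N^2 v_3 ≠ 0; then v_{j-1} := N · v_j for j = 3, …, 2.

Pick v_3 = (1, 0, 0, 0)ᵀ.
Then v_2 = N · v_3 = (-1, 1, -1, -3)ᵀ.
Then v_1 = N · v_2 = (4, -20, -12, -4)ᵀ.

Sanity check: (A − (-3)·I) v_1 = (0, 0, 0, 0)ᵀ = 0. ✓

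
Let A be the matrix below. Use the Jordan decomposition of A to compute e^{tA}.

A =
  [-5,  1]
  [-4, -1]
e^{tA} =
  [-2*t*exp(-3*t) + exp(-3*t), t*exp(-3*t)]
  [-4*t*exp(-3*t), 2*t*exp(-3*t) + exp(-3*t)]

Strategy: write A = P · J · P⁻¹ where J is a Jordan canonical form, so e^{tA} = P · e^{tJ} · P⁻¹, and e^{tJ} can be computed block-by-block.

A has Jordan form
J =
  [-3,  1]
  [ 0, -3]
(up to reordering of blocks).

Per-block formulas:
  For a 2×2 Jordan block J_2(-3): exp(t · J_2(-3)) = e^(-3t)·(I + t·N), where N is the 2×2 nilpotent shift.

After assembling e^{tJ} and conjugating by P, we get:

e^{tA} =
  [-2*t*exp(-3*t) + exp(-3*t), t*exp(-3*t)]
  [-4*t*exp(-3*t), 2*t*exp(-3*t) + exp(-3*t)]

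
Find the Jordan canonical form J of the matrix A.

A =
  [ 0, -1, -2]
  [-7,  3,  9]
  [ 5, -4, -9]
J_3(-2)

The characteristic polynomial is
  det(x·I − A) = x^3 + 6*x^2 + 12*x + 8 = (x + 2)^3

Eigenvalues and multiplicities (the geometric multiplicity of λ is n − rank(A − λI), which equals the number of Jordan blocks for λ):
  λ = -2: algebraic multiplicity = 3, geometric multiplicity = 1

Determining the block sizes for each eigenvalue:
  λ = -2: one block (gm = 1), so the single block has size am = 3 → block sizes [3]

Assembling the blocks gives a Jordan form
J =
  [-2,  1,  0]
  [ 0, -2,  1]
  [ 0,  0, -2]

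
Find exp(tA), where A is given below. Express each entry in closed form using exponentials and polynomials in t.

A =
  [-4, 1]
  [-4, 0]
e^{tA} =
  [-2*t*exp(-2*t) + exp(-2*t), t*exp(-2*t)]
  [-4*t*exp(-2*t), 2*t*exp(-2*t) + exp(-2*t)]

Strategy: write A = P · J · P⁻¹ where J is a Jordan canonical form, so e^{tA} = P · e^{tJ} · P⁻¹, and e^{tJ} can be computed block-by-block.

A has Jordan form
J =
  [-2,  1]
  [ 0, -2]
(up to reordering of blocks).

Per-block formulas:
  For a 2×2 Jordan block J_2(-2): exp(t · J_2(-2)) = e^(-2t)·(I + t·N), where N is the 2×2 nilpotent shift.

After assembling e^{tJ} and conjugating by P, we get:

e^{tA} =
  [-2*t*exp(-2*t) + exp(-2*t), t*exp(-2*t)]
  [-4*t*exp(-2*t), 2*t*exp(-2*t) + exp(-2*t)]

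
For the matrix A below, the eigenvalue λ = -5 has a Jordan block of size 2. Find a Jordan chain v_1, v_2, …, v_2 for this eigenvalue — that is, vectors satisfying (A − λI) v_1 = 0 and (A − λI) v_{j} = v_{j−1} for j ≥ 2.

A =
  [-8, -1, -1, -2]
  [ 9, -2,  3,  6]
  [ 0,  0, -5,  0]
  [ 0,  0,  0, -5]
A Jordan chain for λ = -5 of length 2:
v_1 = (-3, 9, 0, 0)ᵀ
v_2 = (1, 0, 0, 0)ᵀ

Let N = A − (-5)·I. We want v_2 with N^2 v_2 = 0 but N^1 v_2 ≠ 0; then v_{j-1} := N · v_j for j = 2, …, 2.

Pick v_2 = (1, 0, 0, 0)ᵀ.
Then v_1 = N · v_2 = (-3, 9, 0, 0)ᵀ.

Sanity check: (A − (-5)·I) v_1 = (0, 0, 0, 0)ᵀ = 0. ✓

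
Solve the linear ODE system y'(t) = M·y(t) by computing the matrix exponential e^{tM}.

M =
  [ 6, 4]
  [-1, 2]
e^{tM} =
  [2*t*exp(4*t) + exp(4*t), 4*t*exp(4*t)]
  [-t*exp(4*t), -2*t*exp(4*t) + exp(4*t)]

Strategy: write M = P · J · P⁻¹ where J is a Jordan canonical form, so e^{tM} = P · e^{tJ} · P⁻¹, and e^{tJ} can be computed block-by-block.

M has Jordan form
J =
  [4, 1]
  [0, 4]
(up to reordering of blocks).

Per-block formulas:
  For a 2×2 Jordan block J_2(4): exp(t · J_2(4)) = e^(4t)·(I + t·N), where N is the 2×2 nilpotent shift.

After assembling e^{tJ} and conjugating by P, we get:

e^{tM} =
  [2*t*exp(4*t) + exp(4*t), 4*t*exp(4*t)]
  [-t*exp(4*t), -2*t*exp(4*t) + exp(4*t)]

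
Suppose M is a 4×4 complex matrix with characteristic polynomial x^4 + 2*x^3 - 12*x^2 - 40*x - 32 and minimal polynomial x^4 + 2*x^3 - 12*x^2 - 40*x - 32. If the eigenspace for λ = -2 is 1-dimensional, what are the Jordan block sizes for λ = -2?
Block sizes for λ = -2: [3]

Step 1 — from the characteristic polynomial, algebraic multiplicity of λ = -2 is 3. From dim ker(M − (-2)·I) = 1, there are exactly 1 Jordan blocks for λ = -2.
Step 2 — from the minimal polynomial, the factor (x + 2)^3 tells us the largest block for λ = -2 has size 3.
Step 3 — with total size 3, 1 blocks, and largest block 3, the block sizes (in nonincreasing order) are [3].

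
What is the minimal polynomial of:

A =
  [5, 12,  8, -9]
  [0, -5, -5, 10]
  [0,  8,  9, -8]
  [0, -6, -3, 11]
x^3 - 15*x^2 + 75*x - 125

The characteristic polynomial is χ_A(x) = (x - 5)^4, so the eigenvalues are known. The minimal polynomial is
  m_A(x) = Π_λ (x − λ)^{k_λ}
where k_λ is the size of the *largest* Jordan block for λ (equivalently, the smallest k with (A − λI)^k v = 0 for every generalised eigenvector v of λ).

  λ = 5: largest Jordan block has size 3, contributing (x − 5)^3

So m_A(x) = (x - 5)^3 = x^3 - 15*x^2 + 75*x - 125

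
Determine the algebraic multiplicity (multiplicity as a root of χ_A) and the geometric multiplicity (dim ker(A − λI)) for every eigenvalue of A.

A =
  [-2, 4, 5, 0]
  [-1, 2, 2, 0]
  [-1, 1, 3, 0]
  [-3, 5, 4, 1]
λ = 1: alg = 4, geom = 2

Step 1 — factor the characteristic polynomial to read off the algebraic multiplicities:
  χ_A(x) = (x - 1)^4

Step 2 — compute geometric multiplicities via the rank-nullity identity g(λ) = n − rank(A − λI):
  rank(A − (1)·I) = 2, so dim ker(A − (1)·I) = n − 2 = 2

Summary:
  λ = 1: algebraic multiplicity = 4, geometric multiplicity = 2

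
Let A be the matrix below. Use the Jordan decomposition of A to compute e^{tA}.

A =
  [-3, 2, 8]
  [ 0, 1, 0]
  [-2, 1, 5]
e^{tA} =
  [-4*t*exp(t) + exp(t), 2*t*exp(t), 8*t*exp(t)]
  [0, exp(t), 0]
  [-2*t*exp(t), t*exp(t), 4*t*exp(t) + exp(t)]

Strategy: write A = P · J · P⁻¹ where J is a Jordan canonical form, so e^{tA} = P · e^{tJ} · P⁻¹, and e^{tJ} can be computed block-by-block.

A has Jordan form
J =
  [1, 1, 0]
  [0, 1, 0]
  [0, 0, 1]
(up to reordering of blocks).

Per-block formulas:
  For a 1×1 block at λ = 1: exp(t · [1]) = [e^(1t)].
  For a 2×2 Jordan block J_2(1): exp(t · J_2(1)) = e^(1t)·(I + t·N), where N is the 2×2 nilpotent shift.

After assembling e^{tJ} and conjugating by P, we get:

e^{tA} =
  [-4*t*exp(t) + exp(t), 2*t*exp(t), 8*t*exp(t)]
  [0, exp(t), 0]
  [-2*t*exp(t), t*exp(t), 4*t*exp(t) + exp(t)]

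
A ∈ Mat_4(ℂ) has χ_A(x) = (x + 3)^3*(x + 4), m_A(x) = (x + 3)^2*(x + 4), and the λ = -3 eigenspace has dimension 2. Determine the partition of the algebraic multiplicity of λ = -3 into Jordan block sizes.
Block sizes for λ = -3: [2, 1]

Step 1 — from the characteristic polynomial, algebraic multiplicity of λ = -3 is 3. From dim ker(A − (-3)·I) = 2, there are exactly 2 Jordan blocks for λ = -3.
Step 2 — from the minimal polynomial, the factor (x + 3)^2 tells us the largest block for λ = -3 has size 2.
Step 3 — with total size 3, 2 blocks, and largest block 2, the block sizes (in nonincreasing order) are [2, 1].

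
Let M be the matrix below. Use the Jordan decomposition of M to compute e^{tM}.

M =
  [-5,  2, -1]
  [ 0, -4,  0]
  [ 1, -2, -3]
e^{tM} =
  [-t*exp(-4*t) + exp(-4*t), 2*t*exp(-4*t), -t*exp(-4*t)]
  [0, exp(-4*t), 0]
  [t*exp(-4*t), -2*t*exp(-4*t), t*exp(-4*t) + exp(-4*t)]

Strategy: write M = P · J · P⁻¹ where J is a Jordan canonical form, so e^{tM} = P · e^{tJ} · P⁻¹, and e^{tJ} can be computed block-by-block.

M has Jordan form
J =
  [-4,  1,  0]
  [ 0, -4,  0]
  [ 0,  0, -4]
(up to reordering of blocks).

Per-block formulas:
  For a 1×1 block at λ = -4: exp(t · [-4]) = [e^(-4t)].
  For a 2×2 Jordan block J_2(-4): exp(t · J_2(-4)) = e^(-4t)·(I + t·N), where N is the 2×2 nilpotent shift.

After assembling e^{tJ} and conjugating by P, we get:

e^{tM} =
  [-t*exp(-4*t) + exp(-4*t), 2*t*exp(-4*t), -t*exp(-4*t)]
  [0, exp(-4*t), 0]
  [t*exp(-4*t), -2*t*exp(-4*t), t*exp(-4*t) + exp(-4*t)]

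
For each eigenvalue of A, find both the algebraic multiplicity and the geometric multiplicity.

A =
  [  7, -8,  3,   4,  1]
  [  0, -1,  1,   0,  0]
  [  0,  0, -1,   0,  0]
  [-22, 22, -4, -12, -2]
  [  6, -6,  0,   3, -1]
λ = -4: alg = 1, geom = 1; λ = -1: alg = 4, geom = 2

Step 1 — factor the characteristic polynomial to read off the algebraic multiplicities:
  χ_A(x) = (x + 1)^4*(x + 4)

Step 2 — compute geometric multiplicities via the rank-nullity identity g(λ) = n − rank(A − λI):
  rank(A − (-4)·I) = 4, so dim ker(A − (-4)·I) = n − 4 = 1
  rank(A − (-1)·I) = 3, so dim ker(A − (-1)·I) = n − 3 = 2

Summary:
  λ = -4: algebraic multiplicity = 1, geometric multiplicity = 1
  λ = -1: algebraic multiplicity = 4, geometric multiplicity = 2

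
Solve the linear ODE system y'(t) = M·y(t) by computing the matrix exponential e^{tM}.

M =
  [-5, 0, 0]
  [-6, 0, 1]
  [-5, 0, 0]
e^{tM} =
  [exp(-5*t), 0, 0]
  [-t - 1 + exp(-5*t), 1, t]
  [-1 + exp(-5*t), 0, 1]

Strategy: write M = P · J · P⁻¹ where J is a Jordan canonical form, so e^{tM} = P · e^{tJ} · P⁻¹, and e^{tJ} can be computed block-by-block.

M has Jordan form
J =
  [-5, 0, 0]
  [ 0, 0, 1]
  [ 0, 0, 0]
(up to reordering of blocks).

Per-block formulas:
  For a 2×2 Jordan block J_2(0): exp(t · J_2(0)) = e^(0t)·(I + t·N), where N is the 2×2 nilpotent shift.
  For a 1×1 block at λ = -5: exp(t · [-5]) = [e^(-5t)].

After assembling e^{tJ} and conjugating by P, we get:

e^{tM} =
  [exp(-5*t), 0, 0]
  [-t - 1 + exp(-5*t), 1, t]
  [-1 + exp(-5*t), 0, 1]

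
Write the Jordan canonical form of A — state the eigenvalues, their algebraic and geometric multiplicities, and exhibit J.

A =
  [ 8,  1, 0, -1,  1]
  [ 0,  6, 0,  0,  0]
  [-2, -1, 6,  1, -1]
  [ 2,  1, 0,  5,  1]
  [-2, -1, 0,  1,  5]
J_2(6) ⊕ J_1(6) ⊕ J_1(6) ⊕ J_1(6)

The characteristic polynomial is
  det(x·I − A) = x^5 - 30*x^4 + 360*x^3 - 2160*x^2 + 6480*x - 7776 = (x - 6)^5

Eigenvalues and multiplicities (the geometric multiplicity of λ is n − rank(A − λI), which equals the number of Jordan blocks for λ):
  λ = 6: algebraic multiplicity = 5, geometric multiplicity = 4

Determining the block sizes for each eigenvalue:
  λ = 6: 4 blocks summing to 5 forces exactly one block of size 2 and the rest size 1 → block sizes [2, 1, 1, 1]

Assembling the blocks gives a Jordan form
J =
  [6, 1, 0, 0, 0]
  [0, 6, 0, 0, 0]
  [0, 0, 6, 0, 0]
  [0, 0, 0, 6, 0]
  [0, 0, 0, 0, 6]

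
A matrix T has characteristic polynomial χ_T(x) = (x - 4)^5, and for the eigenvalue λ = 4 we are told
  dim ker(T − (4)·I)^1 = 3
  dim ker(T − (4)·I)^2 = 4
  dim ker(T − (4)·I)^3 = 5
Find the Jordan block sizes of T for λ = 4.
Block sizes for λ = 4: [3, 1, 1]

From the dimensions of kernels of powers, the number of Jordan blocks of size at least j is d_j − d_{j−1} where d_j = dim ker(N^j) (with d_0 = 0). Computing the differences gives [3, 1, 1].
The number of blocks of size exactly k is (#blocks of size ≥ k) − (#blocks of size ≥ k + 1), so the partition is: 2 block(s) of size 1, 1 block(s) of size 3.
In nonincreasing order the block sizes are [3, 1, 1].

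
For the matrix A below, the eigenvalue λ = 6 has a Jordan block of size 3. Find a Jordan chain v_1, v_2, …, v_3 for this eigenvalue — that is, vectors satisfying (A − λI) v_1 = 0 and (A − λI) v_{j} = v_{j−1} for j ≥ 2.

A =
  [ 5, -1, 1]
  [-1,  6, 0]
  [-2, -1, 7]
A Jordan chain for λ = 6 of length 3:
v_1 = (0, 1, 1)ᵀ
v_2 = (-1, -1, -2)ᵀ
v_3 = (1, 0, 0)ᵀ

Let N = A − (6)·I. We want v_3 with N^3 v_3 = 0 but N^2 v_3 ≠ 0; then v_{j-1} := N · v_j for j = 3, …, 2.

Pick v_3 = (1, 0, 0)ᵀ.
Then v_2 = N · v_3 = (-1, -1, -2)ᵀ.
Then v_1 = N · v_2 = (0, 1, 1)ᵀ.

Sanity check: (A − (6)·I) v_1 = (0, 0, 0)ᵀ = 0. ✓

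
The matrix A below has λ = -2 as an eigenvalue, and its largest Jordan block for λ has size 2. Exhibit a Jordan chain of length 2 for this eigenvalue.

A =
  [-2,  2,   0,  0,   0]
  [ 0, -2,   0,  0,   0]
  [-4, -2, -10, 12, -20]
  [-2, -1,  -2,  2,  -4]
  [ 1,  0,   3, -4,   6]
A Jordan chain for λ = -2 of length 2:
v_1 = (-2, 0, 2, -1, -1)ᵀ
v_2 = (2, -1, -1, 0, 0)ᵀ

Let N = A − (-2)·I. We want v_2 with N^2 v_2 = 0 but N^1 v_2 ≠ 0; then v_{j-1} := N · v_j for j = 2, …, 2.

Pick v_2 = (2, -1, -1, 0, 0)ᵀ.
Then v_1 = N · v_2 = (-2, 0, 2, -1, -1)ᵀ.

Sanity check: (A − (-2)·I) v_1 = (0, 0, 0, 0, 0)ᵀ = 0. ✓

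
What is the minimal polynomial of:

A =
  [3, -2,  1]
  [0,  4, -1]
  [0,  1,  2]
x^3 - 9*x^2 + 27*x - 27

The characteristic polynomial is χ_A(x) = (x - 3)^3, so the eigenvalues are known. The minimal polynomial is
  m_A(x) = Π_λ (x − λ)^{k_λ}
where k_λ is the size of the *largest* Jordan block for λ (equivalently, the smallest k with (A − λI)^k v = 0 for every generalised eigenvector v of λ).

  λ = 3: largest Jordan block has size 3, contributing (x − 3)^3

So m_A(x) = (x - 3)^3 = x^3 - 9*x^2 + 27*x - 27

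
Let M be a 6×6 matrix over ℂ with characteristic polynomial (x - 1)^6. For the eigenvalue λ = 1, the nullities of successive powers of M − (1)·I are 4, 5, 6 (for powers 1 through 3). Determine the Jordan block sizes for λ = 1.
Block sizes for λ = 1: [3, 1, 1, 1]

From the dimensions of kernels of powers, the number of Jordan blocks of size at least j is d_j − d_{j−1} where d_j = dim ker(N^j) (with d_0 = 0). Computing the differences gives [4, 1, 1].
The number of blocks of size exactly k is (#blocks of size ≥ k) − (#blocks of size ≥ k + 1), so the partition is: 3 block(s) of size 1, 1 block(s) of size 3.
In nonincreasing order the block sizes are [3, 1, 1, 1].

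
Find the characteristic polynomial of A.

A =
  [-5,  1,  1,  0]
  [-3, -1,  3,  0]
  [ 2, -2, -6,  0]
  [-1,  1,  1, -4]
x^4 + 16*x^3 + 96*x^2 + 256*x + 256

Expanding det(x·I − A) (e.g. by cofactor expansion or by noting that A is similar to its Jordan form J, which has the same characteristic polynomial as A) gives
  χ_A(x) = x^4 + 16*x^3 + 96*x^2 + 256*x + 256
which factors as (x + 4)^4. The eigenvalues (with algebraic multiplicities) are λ = -4 with multiplicity 4.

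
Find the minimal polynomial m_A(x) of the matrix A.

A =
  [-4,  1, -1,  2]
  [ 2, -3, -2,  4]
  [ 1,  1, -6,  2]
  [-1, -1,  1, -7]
x^2 + 10*x + 25

The characteristic polynomial is χ_A(x) = (x + 5)^4, so the eigenvalues are known. The minimal polynomial is
  m_A(x) = Π_λ (x − λ)^{k_λ}
where k_λ is the size of the *largest* Jordan block for λ (equivalently, the smallest k with (A − λI)^k v = 0 for every generalised eigenvector v of λ).

  λ = -5: largest Jordan block has size 2, contributing (x + 5)^2

So m_A(x) = (x + 5)^2 = x^2 + 10*x + 25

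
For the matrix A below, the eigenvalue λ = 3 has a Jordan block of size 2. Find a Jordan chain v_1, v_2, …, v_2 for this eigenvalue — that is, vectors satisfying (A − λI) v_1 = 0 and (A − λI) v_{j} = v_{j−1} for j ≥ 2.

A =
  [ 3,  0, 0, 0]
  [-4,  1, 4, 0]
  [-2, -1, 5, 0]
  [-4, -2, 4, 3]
A Jordan chain for λ = 3 of length 2:
v_1 = (0, -4, -2, -4)ᵀ
v_2 = (1, 0, 0, 0)ᵀ

Let N = A − (3)·I. We want v_2 with N^2 v_2 = 0 but N^1 v_2 ≠ 0; then v_{j-1} := N · v_j for j = 2, …, 2.

Pick v_2 = (1, 0, 0, 0)ᵀ.
Then v_1 = N · v_2 = (0, -4, -2, -4)ᵀ.

Sanity check: (A − (3)·I) v_1 = (0, 0, 0, 0)ᵀ = 0. ✓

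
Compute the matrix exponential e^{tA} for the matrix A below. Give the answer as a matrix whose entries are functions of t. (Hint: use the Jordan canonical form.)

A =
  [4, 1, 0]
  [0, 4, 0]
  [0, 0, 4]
e^{tA} =
  [exp(4*t), t*exp(4*t), 0]
  [0, exp(4*t), 0]
  [0, 0, exp(4*t)]

Strategy: write A = P · J · P⁻¹ where J is a Jordan canonical form, so e^{tA} = P · e^{tJ} · P⁻¹, and e^{tJ} can be computed block-by-block.

A has Jordan form
J =
  [4, 1, 0]
  [0, 4, 0]
  [0, 0, 4]
(up to reordering of blocks).

Per-block formulas:
  For a 2×2 Jordan block J_2(4): exp(t · J_2(4)) = e^(4t)·(I + t·N), where N is the 2×2 nilpotent shift.
  For a 1×1 block at λ = 4: exp(t · [4]) = [e^(4t)].

After assembling e^{tJ} and conjugating by P, we get:

e^{tA} =
  [exp(4*t), t*exp(4*t), 0]
  [0, exp(4*t), 0]
  [0, 0, exp(4*t)]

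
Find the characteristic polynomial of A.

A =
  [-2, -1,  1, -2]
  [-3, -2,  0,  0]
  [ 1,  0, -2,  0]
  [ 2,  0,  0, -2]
x^4 + 8*x^3 + 24*x^2 + 32*x + 16

Expanding det(x·I − A) (e.g. by cofactor expansion or by noting that A is similar to its Jordan form J, which has the same characteristic polynomial as A) gives
  χ_A(x) = x^4 + 8*x^3 + 24*x^2 + 32*x + 16
which factors as (x + 2)^4. The eigenvalues (with algebraic multiplicities) are λ = -2 with multiplicity 4.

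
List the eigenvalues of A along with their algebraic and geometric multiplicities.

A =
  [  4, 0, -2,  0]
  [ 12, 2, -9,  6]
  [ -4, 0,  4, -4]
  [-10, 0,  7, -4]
λ = 0: alg = 1, geom = 1; λ = 2: alg = 3, geom = 2

Step 1 — factor the characteristic polynomial to read off the algebraic multiplicities:
  χ_A(x) = x*(x - 2)^3

Step 2 — compute geometric multiplicities via the rank-nullity identity g(λ) = n − rank(A − λI):
  rank(A − (0)·I) = 3, so dim ker(A − (0)·I) = n − 3 = 1
  rank(A − (2)·I) = 2, so dim ker(A − (2)·I) = n − 2 = 2

Summary:
  λ = 0: algebraic multiplicity = 1, geometric multiplicity = 1
  λ = 2: algebraic multiplicity = 3, geometric multiplicity = 2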